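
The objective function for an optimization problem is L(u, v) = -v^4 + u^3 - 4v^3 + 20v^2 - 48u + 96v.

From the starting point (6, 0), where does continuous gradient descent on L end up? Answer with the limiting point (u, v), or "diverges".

L is separable, so gradient descent decouples: u follows -∂L/∂u, v follows -∂L/∂v.
∂L/∂u = 3(u - 4)(u + 4); at u=6 this is 60, so u decreases.
∂L/∂v = -4(v - 3)(v + 2)(v + 4); at v=0 this is 96, so v decreases.
u converges to its nearest critical value 4 (a local min of the u-part); v converges to -2. The iterate converges to (4, -2).

(4, -2)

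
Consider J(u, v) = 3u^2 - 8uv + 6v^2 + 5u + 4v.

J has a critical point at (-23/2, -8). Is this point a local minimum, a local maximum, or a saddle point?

The Hessian of J is constant: H = [[6, -8], [-8, 12]].
det(H) = 6·12 − (-8)² = 8.
det(H) > 0 and tr(H) = 18 > 0, so H is positive definite and the point is a local minimum.

local minimum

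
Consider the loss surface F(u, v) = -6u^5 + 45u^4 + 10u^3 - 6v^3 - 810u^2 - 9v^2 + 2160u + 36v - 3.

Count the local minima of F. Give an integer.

F separates as a function of u plus a function of v, so ∇F=0 decouples.
∂F/∂u = -30(u - 4)(u - 3)(u - 2)(u + 3) = 0 at u ∈ {-3, 2, 3, 4}; ∂F/∂v = -18(v - 1)(v + 2) = 0 at v ∈ {-2, 1}.
The Hessian is diagonal: diag(F_uu, F_vv). Second derivatives: F_uu(-3)=6300, F_uu(2)=-300, F_uu(3)=180, F_uu(4)=-420; F_vv(-2)=54, F_vv(1)=-54.
Local minima occur where both diagonal entries positive: (-3, -2), (3, -2). Count: 2.

2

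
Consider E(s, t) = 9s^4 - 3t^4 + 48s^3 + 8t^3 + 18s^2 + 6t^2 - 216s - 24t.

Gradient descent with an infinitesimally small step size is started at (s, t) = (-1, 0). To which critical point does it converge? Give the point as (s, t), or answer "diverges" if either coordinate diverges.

E is separable, so gradient descent decouples: s follows -∂E/∂s, t follows -∂E/∂t.
∂E/∂s = 36(s - 1)(s + 2)(s + 3); at s=-1 this is -144, so s increases.
∂E/∂t = -12(t - 2)(t - 1)(t + 1); at t=0 this is -24, so t increases.
s converges to its nearest critical value 1 (a local min of the s-part); t converges to 1. The iterate converges to (1, 1).

(1, 1)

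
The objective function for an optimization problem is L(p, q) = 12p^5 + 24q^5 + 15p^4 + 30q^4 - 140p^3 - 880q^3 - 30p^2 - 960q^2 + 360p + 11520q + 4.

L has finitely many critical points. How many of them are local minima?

L separates as a function of p plus a function of q, so ∇L=0 decouples.
∂L/∂p = 60(p - 2)(p - 1)(p + 1)(p + 3) = 0 at p ∈ {-3, -1, 1, 2}; ∂L/∂q = 120(q - 4)(q - 2)(q + 3)(q + 4) = 0 at q ∈ {-4, -3, 2, 4}.
The Hessian is diagonal: diag(L_pp, L_qq). Second derivatives: L_pp(-3)=-2400, L_pp(-1)=720, L_pp(1)=-480, L_pp(2)=900; L_qq(-4)=-5760, L_qq(-3)=4200, L_qq(2)=-7200, L_qq(4)=13440.
Local minima occur where both diagonal entries positive: (-1, -3), (-1, 4), (2, -3), (2, 4). Count: 4.

4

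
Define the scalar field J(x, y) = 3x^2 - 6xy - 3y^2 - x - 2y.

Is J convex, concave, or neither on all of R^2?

neither

J is quadratic, so its Hessian is the constant matrix H = [[6, -6], [-6, -6]].
det(H) = -72, tr(H) = 0.
det(H) < 0, so H is indefinite: neither convex nor concave.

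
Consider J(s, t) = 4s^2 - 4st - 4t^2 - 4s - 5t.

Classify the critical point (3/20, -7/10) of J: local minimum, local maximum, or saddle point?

saddle point

The Hessian of J is constant: H = [[8, -4], [-4, -8]].
det(H) = 8·(-8) − (-4)² = -80.
Since det(H) < 0, H is indefinite and the critical point is a saddle point.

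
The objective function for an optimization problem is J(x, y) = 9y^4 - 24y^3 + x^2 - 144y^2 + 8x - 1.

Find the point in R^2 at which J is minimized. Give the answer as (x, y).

(-4, 4)

J(x,y) separates as P(x) + Q(y) − 1, so its minimum is min P + min Q − 1.
P'(x) = 2x + 8 vanishes at x ∈ {-4}; Q'(y) = 36y(y - 4)(y + 2) vanishes at y ∈ {-2, 0, 4}.
Local minima of P (where P''>0): P(-4)=-16. Local minima of Q: Q(-2)=-240, Q(4)=-1536.
So the global minimum of J is P(-4) + Q(4) − 1 = -16 − 1536 − 1 = -1553, attained at (-4, 4).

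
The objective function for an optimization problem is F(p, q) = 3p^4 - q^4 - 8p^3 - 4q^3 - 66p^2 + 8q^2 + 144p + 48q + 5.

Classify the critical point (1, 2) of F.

local maximum

The mixed partial ∂²F/∂p∂q is 0, so the Hessian at any point is diag(F_pp, F_qq) = diag(12(3p^2 - 4p - 11), 4(-3q^2 - 6q + 4)).
At (1, 2): H = diag(-144, -80).
Both eigenvalues are negative, so H is negative definite: a local maximum.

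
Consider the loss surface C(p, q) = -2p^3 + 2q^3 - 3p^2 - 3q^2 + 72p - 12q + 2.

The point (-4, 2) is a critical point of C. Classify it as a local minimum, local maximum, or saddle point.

The mixed partial ∂²C/∂p∂q is 0, so the Hessian at any point is diag(C_pp, C_qq) = diag(-6(2p + 1), 6(2q - 1)).
At (-4, 2): H = diag(42, 18).
Both eigenvalues are positive, so H is positive definite: a local minimum.

local minimum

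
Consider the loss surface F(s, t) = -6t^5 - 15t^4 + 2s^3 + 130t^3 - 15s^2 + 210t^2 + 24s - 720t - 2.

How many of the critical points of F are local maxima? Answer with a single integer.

2

F separates as a function of s plus a function of t, so ∇F=0 decouples.
∂F/∂s = 6(s - 4)(s - 1) = 0 at s ∈ {1, 4}; ∂F/∂t = -30(t - 3)(t - 1)(t + 2)(t + 4) = 0 at t ∈ {-4, -2, 1, 3}.
The Hessian is diagonal: diag(F_ss, F_tt). Second derivatives: F_ss(1)=-18, F_ss(4)=18; F_tt(-4)=2100, F_tt(-2)=-900, F_tt(1)=900, F_tt(3)=-2100.
Local maxima occur where both diagonal entries negative: (1, -2), (1, 3). Count: 2.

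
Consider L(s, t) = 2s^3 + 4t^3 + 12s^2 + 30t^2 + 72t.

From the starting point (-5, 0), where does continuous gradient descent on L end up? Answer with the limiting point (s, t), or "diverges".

L is separable, so gradient descent decouples: s follows -∂L/∂s, t follows -∂L/∂t.
∂L/∂s = 6s(s + 4); at s=-5 this is 30, so s decreases.
∂L/∂t = 12(t + 2)(t + 3); at t=0 this is 72, so t decreases.
The s-coordinate has no critical point in that direction and runs off to infinity.

diverges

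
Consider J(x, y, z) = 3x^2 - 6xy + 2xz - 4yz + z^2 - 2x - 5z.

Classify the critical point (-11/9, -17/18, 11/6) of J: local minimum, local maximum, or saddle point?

saddle point

The Hessian is constant: H = [[6, -6, 2], [-6, 0, -4], [2, -4, 2]].
Leading principal minors: Δ₁ = 6, Δ₂ = -36, Δ₃ = -72.
The minors fit neither the all-positive nor the alternating-sign pattern, so H is indefinite: a saddle point.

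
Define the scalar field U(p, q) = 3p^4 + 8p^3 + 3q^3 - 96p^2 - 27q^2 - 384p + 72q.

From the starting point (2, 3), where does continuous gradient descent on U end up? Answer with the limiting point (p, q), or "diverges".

U is separable, so gradient descent decouples: p follows -∂U/∂p, q follows -∂U/∂q.
∂U/∂p = 12(p - 4)(p + 2)(p + 4); at p=2 this is -576, so p increases.
∂U/∂q = 9(q - 4)(q - 2); at q=3 this is -9, so q increases.
p converges to its nearest critical value 4 (a local min of the p-part); q converges to 4. The iterate converges to (4, 4).

(4, 4)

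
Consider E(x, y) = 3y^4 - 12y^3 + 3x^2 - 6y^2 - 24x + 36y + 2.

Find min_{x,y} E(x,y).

-73

E(x,y) separates as P(x) + Q(y) + 2, so its minimum is min P + min Q + 2.
P'(x) = 6x - 24 vanishes at x ∈ {4}; Q'(y) = 12(y - 3)(y - 1)(y + 1) vanishes at y ∈ {-1, 1, 3}.
Local minima of P (where P''>0): P(4)=-48. Local minima of Q: Q(-1)=-27, Q(3)=-27.
So the global minimum of E is P(4) + Q(-1) + 2 = -48 − 27 + 2 = -73, attained at (4, -1).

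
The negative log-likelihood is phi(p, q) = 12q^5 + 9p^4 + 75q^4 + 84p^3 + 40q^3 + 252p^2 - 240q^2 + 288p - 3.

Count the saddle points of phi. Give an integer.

6

phi separates as a function of p plus a function of q, so ∇phi=0 decouples.
∂phi/∂p = 36(p + 1)(p + 2)(p + 4) = 0 at p ∈ {-4, -2, -1}; ∂phi/∂q = 60q(q - 1)(q + 2)(q + 4) = 0 at q ∈ {-4, -2, 0, 1}.
The Hessian is diagonal: diag(phi_pp, phi_qq). Second derivatives: phi_pp(-4)=216, phi_pp(-2)=-72, phi_pp(-1)=108; phi_qq(-4)=-2400, phi_qq(-2)=720, phi_qq(0)=-480, phi_qq(1)=900.
Saddle points occur where the two diagonal entries have opposite signs: (-4, -4), (-4, 0), (-2, -2), (-2, 1), (-1, -4), (-1, 0). Count: 6.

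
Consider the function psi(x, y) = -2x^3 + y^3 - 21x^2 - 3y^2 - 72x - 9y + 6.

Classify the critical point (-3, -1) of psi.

The mixed partial ∂²psi/∂x∂y is 0, so the Hessian at any point is diag(psi_xx, psi_yy) = diag(-6(2x + 7), 6(y - 1)).
At (-3, -1): H = diag(-6, -12).
Both eigenvalues are negative, so H is negative definite: a local maximum.

local maximum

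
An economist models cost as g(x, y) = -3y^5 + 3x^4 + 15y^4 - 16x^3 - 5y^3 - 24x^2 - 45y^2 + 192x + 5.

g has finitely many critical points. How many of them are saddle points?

6

g separates as a function of x plus a function of y, so ∇g=0 decouples.
∂g/∂x = 12(x - 4)(x - 2)(x + 2) = 0 at x ∈ {-2, 2, 4}; ∂g/∂y = -15y(y - 3)(y - 2)(y + 1) = 0 at y ∈ {-1, 0, 2, 3}.
The Hessian is diagonal: diag(g_xx, g_yy). Second derivatives: g_xx(-2)=288, g_xx(2)=-96, g_xx(4)=144; g_yy(-1)=180, g_yy(0)=-90, g_yy(2)=90, g_yy(3)=-180.
Saddle points occur where the two diagonal entries have opposite signs: (-2, 0), (-2, 3), (2, -1), (2, 2), (4, 0), (4, 3). Count: 6.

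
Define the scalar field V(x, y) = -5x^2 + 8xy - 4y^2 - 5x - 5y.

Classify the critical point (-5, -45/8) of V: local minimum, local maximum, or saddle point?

local maximum

The Hessian of V is constant: H = [[-10, 8], [8, -8]].
det(H) = (-10)·(-8) − 8² = 16.
det(H) > 0 and tr(H) = -18 < 0, so H is negative definite and the point is a local maximum.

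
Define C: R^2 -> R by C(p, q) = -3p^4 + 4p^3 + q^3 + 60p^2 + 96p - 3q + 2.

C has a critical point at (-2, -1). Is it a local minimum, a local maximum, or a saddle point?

local maximum

The mixed partial ∂²C/∂p∂q is 0, so the Hessian at any point is diag(C_pp, C_qq) = diag(12(-3p^2 + 2p + 10), 6q).
At (-2, -1): H = diag(-72, -6).
Both eigenvalues are negative, so H is negative definite: a local maximum.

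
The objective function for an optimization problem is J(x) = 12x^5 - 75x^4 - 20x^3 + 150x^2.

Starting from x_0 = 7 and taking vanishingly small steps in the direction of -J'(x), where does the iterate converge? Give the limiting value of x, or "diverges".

J'(x) = 60x(x - 5)(x - 1)(x + 1), so J'(7) = 40320.
Gradient descent moves in the -J' direction, i.e. x is decreasing.
The nearest critical point in that direction is x = 5, where J'' = 7200 > 0 (a local minimum). The iterate converges there.

5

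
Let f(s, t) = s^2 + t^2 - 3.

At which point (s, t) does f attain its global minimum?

(0, 0)

f(s,t) separates as P(s) + Q(t) − 3, so its minimum is min P + min Q − 3.
P'(s) = 2s vanishes at s ∈ {0}; Q'(t) = 2t vanishes at t ∈ {0}.
Local minima of P (where P''>0): P(0)=0. Local minima of Q: Q(0)=0.
So the global minimum of f is P(0) + Q(0) − 3 = 0 + 0 − 3 = -3, attained at (0, 0).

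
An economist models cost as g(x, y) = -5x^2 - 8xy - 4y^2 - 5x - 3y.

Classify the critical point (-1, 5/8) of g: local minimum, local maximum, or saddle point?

The Hessian of g is constant: H = [[-10, -8], [-8, -8]].
det(H) = (-10)·(-8) − (-8)² = 16.
det(H) > 0 and tr(H) = -18 < 0, so H is negative definite and the point is a local maximum.

local maximum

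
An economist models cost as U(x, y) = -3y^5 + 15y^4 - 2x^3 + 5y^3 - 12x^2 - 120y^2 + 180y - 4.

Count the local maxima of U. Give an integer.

U separates as a function of x plus a function of y, so ∇U=0 decouples.
∂U/∂x = -6x(x + 4) = 0 at x ∈ {-4, 0}; ∂U/∂y = -15(y - 3)(y - 2)(y - 1)(y + 2) = 0 at y ∈ {-2, 1, 2, 3}.
The Hessian is diagonal: diag(U_xx, U_yy). Second derivatives: U_xx(-4)=24, U_xx(0)=-24; U_yy(-2)=900, U_yy(1)=-90, U_yy(2)=60, U_yy(3)=-150.
Local maxima occur where both diagonal entries negative: (0, 1), (0, 3). Count: 2.

2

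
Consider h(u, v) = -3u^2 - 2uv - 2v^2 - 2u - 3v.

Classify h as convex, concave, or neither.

concave

h is quadratic, so its Hessian is the constant matrix H = [[-6, -2], [-2, -4]].
det(H) = 20, tr(H) = -10.
det(H) > 0 and tr(H) < 0, so H is negative definite everywhere: concave.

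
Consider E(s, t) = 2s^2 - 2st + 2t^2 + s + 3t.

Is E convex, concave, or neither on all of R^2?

convex

E is quadratic, so its Hessian is the constant matrix H = [[4, -2], [-2, 4]].
det(H) = 12, tr(H) = 8.
det(H) > 0 and tr(H) > 0, so H is positive definite everywhere: convex.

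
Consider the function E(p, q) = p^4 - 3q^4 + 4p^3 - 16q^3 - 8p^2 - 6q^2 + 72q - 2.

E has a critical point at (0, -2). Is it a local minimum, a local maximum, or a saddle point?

saddle point

The mixed partial ∂²E/∂p∂q is 0, so the Hessian at any point is diag(E_pp, E_qq) = diag(4(3p^2 + 6p - 4), -12(3q^2 + 8q + 1)).
At (0, -2): H = diag(-16, 36).
The eigenvalues have opposite signs, so H is indefinite: a saddle point.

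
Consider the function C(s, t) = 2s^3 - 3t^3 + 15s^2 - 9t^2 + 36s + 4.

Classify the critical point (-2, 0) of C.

saddle point

The mixed partial ∂²C/∂s∂t is 0, so the Hessian at any point is diag(C_ss, C_tt) = diag(6(2s + 5), -18(t + 1)).
At (-2, 0): H = diag(6, -18).
The eigenvalues have opposite signs, so H is indefinite: a saddle point.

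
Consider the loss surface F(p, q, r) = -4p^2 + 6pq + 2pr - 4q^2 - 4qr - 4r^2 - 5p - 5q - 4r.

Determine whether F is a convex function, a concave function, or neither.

concave

F is quadratic, so its Hessian is the constant matrix H = [[-8, 6, 2], [6, -8, -4], [2, -4, -8]].
Leading principal minors: -8, 28, -160.
Signs alternate −, +, − ⇒ H ≺ 0 ⇒ concave.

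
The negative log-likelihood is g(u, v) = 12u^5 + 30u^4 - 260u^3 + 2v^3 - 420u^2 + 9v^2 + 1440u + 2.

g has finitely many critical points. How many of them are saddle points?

4

g separates as a function of u plus a function of v, so ∇g=0 decouples.
∂g/∂u = 60(u - 3)(u - 1)(u + 2)(u + 4) = 0 at u ∈ {-4, -2, 1, 3}; ∂g/∂v = 6v(v + 3) = 0 at v ∈ {-3, 0}.
The Hessian is diagonal: diag(g_uu, g_vv). Second derivatives: g_uu(-4)=-4200, g_uu(-2)=1800, g_uu(1)=-1800, g_uu(3)=4200; g_vv(-3)=-18, g_vv(0)=18.
Saddle points occur where the two diagonal entries have opposite signs: (-4, 0), (-2, -3), (1, 0), (3, -3). Count: 4.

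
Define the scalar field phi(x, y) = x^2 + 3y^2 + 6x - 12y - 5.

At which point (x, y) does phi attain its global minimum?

phi(x,y) separates as P(x) + Q(y) − 5, so its minimum is min P + min Q − 5.
P'(x) = 2x + 6 vanishes at x ∈ {-3}; Q'(y) = 6y - 12 vanishes at y ∈ {2}.
Local minima of P (where P''>0): P(-3)=-9. Local minima of Q: Q(2)=-12.
So the global minimum of phi is P(-3) + Q(2) − 5 = -9 − 12 − 5 = -26, attained at (-3, 2).

(-3, 2)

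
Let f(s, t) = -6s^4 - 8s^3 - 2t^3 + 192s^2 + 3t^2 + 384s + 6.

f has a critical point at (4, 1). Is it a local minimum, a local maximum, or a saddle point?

local maximum

The mixed partial ∂²f/∂s∂t is 0, so the Hessian at any point is diag(f_ss, f_tt) = diag(24(-3s^2 - 2s + 16), 6(-2t + 1)).
At (4, 1): H = diag(-960, -6).
Both eigenvalues are negative, so H is negative definite: a local maximum.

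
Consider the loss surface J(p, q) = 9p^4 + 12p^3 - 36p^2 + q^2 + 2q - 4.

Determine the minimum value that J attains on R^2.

-101

J(p,q) separates as A(p) + B(q) − 4, so its minimum is min A + min B − 4.
A'(p) = 36p(p - 1)(p + 2) vanishes at p ∈ {-2, 0, 1}; B'(q) = 2q + 2 vanishes at q ∈ {-1}.
Local minima of A (where A''>0): A(-2)=-96, A(1)=-15. Local minima of B: B(-1)=-1.
So the global minimum of J is A(-2) + B(-1) − 4 = -96 − 1 − 4 = -101, attained at (-2, -1).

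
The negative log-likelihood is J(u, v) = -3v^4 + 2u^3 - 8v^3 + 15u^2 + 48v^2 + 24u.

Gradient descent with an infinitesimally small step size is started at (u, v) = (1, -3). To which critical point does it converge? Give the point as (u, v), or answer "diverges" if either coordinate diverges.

(-1, 0)

J is separable, so gradient descent decouples: u follows -∂J/∂u, v follows -∂J/∂v.
∂J/∂u = 6(u + 1)(u + 4); at u=1 this is 60, so u decreases.
∂J/∂v = -12v(v - 2)(v + 4); at v=-3 this is -180, so v increases.
u converges to its nearest critical value -1 (a local min of the u-part); v converges to 0. The iterate converges to (-1, 0).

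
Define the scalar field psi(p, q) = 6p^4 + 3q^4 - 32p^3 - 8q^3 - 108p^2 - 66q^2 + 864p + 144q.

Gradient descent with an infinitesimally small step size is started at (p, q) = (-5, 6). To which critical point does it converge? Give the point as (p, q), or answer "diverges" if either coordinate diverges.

(-3, 4)

psi is separable, so gradient descent decouples: p follows -∂psi/∂p, q follows -∂psi/∂q.
∂psi/∂p = 24(p - 4)(p - 3)(p + 3); at p=-5 this is -3456, so p increases.
∂psi/∂q = 12(q - 4)(q - 1)(q + 3); at q=6 this is 1080, so q decreases.
p converges to its nearest critical value -3 (a local min of the p-part); q converges to 4. The iterate converges to (-3, 4).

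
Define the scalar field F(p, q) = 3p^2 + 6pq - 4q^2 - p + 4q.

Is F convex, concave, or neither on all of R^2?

neither

F is quadratic, so its Hessian is the constant matrix H = [[6, 6], [6, -8]].
det(H) = -84, tr(H) = -2.
det(H) < 0, so H is indefinite: neither convex nor concave.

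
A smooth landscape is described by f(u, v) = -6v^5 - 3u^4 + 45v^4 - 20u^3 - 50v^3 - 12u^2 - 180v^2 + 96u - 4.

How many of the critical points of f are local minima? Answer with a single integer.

2

f separates as a function of u plus a function of v, so ∇f=0 decouples.
∂f/∂u = -12(u - 1)(u + 2)(u + 4) = 0 at u ∈ {-4, -2, 1}; ∂f/∂v = -30v(v - 4)(v - 3)(v + 1) = 0 at v ∈ {-1, 0, 3, 4}.
The Hessian is diagonal: diag(f_uu, f_vv). Second derivatives: f_uu(-4)=-120, f_uu(-2)=72, f_uu(1)=-180; f_vv(-1)=600, f_vv(0)=-360, f_vv(3)=360, f_vv(4)=-600.
Local minima occur where both diagonal entries positive: (-2, -1), (-2, 3). Count: 2.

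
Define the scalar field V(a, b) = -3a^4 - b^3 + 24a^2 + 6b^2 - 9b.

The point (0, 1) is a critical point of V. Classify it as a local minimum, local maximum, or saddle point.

local minimum

The mixed partial ∂²V/∂a∂b is 0, so the Hessian at any point is diag(V_aa, V_bb) = diag(12(-3a^2 + 4), 6(-b + 2)).
At (0, 1): H = diag(48, 6).
Both eigenvalues are positive, so H is positive definite: a local minimum.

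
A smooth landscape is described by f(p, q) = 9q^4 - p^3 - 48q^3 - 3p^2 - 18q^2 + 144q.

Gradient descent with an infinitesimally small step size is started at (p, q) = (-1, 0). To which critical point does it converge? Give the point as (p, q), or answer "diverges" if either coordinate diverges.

(-2, -1)

f is separable, so gradient descent decouples: p follows -∂f/∂p, q follows -∂f/∂q.
∂f/∂p = -3p(p + 2); at p=-1 this is 3, so p decreases.
∂f/∂q = 36(q - 4)(q - 1)(q + 1); at q=0 this is 144, so q decreases.
p converges to its nearest critical value -2 (a local min of the p-part); q converges to -1. The iterate converges to (-2, -1).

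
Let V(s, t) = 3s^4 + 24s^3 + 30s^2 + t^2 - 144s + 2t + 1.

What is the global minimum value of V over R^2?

-87

V(s,t) separates as P(s) + Q(t) + 1, so its minimum is min P + min Q + 1.
P'(s) = 12(s - 1)(s + 3)(s + 4) vanishes at s ∈ {-4, -3, 1}; Q'(t) = 2(t + 1) vanishes at t ∈ {-1}.
Local minima of P (where P''>0): P(-4)=288, P(1)=-87. Local minima of Q: Q(-1)=-1.
So the global minimum of V is P(1) + Q(-1) + 1 = -87 − 1 + 1 = -87, attained at (1, -1).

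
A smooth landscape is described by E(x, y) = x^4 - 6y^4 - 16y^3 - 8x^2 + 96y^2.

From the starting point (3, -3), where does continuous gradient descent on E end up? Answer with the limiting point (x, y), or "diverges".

(2, 0)

E is separable, so gradient descent decouples: x follows -∂E/∂x, y follows -∂E/∂y.
∂E/∂x = 4x(x - 2)(x + 2); at x=3 this is 60, so x decreases.
∂E/∂y = -24y(y - 2)(y + 4); at y=-3 this is -360, so y increases.
x converges to its nearest critical value 2 (a local min of the x-part); y converges to 0. The iterate converges to (2, 0).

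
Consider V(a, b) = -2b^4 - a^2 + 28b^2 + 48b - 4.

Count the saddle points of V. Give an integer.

1

V separates as a function of a plus a function of b, so ∇V=0 decouples.
∂V/∂a = -2a = 0 at a ∈ {0}; ∂V/∂b = -8(b - 3)(b + 1)(b + 2) = 0 at b ∈ {-2, -1, 3}.
The Hessian is diagonal: diag(V_aa, V_bb). Second derivatives: V_aa(0)=-2; V_bb(-2)=-40, V_bb(-1)=32, V_bb(3)=-160.
Saddle points occur where the two diagonal entries have opposite signs: (0, -1). Count: 1.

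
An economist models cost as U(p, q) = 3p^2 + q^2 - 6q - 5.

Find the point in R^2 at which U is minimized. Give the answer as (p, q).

(0, 3)

U(p,q) separates as A(p) + B(q) − 5, so its minimum is min A + min B − 5.
A'(p) = 6p vanishes at p ∈ {0}; B'(q) = 2q - 6 vanishes at q ∈ {3}.
Local minima of A (where A''>0): A(0)=0. Local minima of B: B(3)=-9.
So the global minimum of U is A(0) + B(3) − 5 = 0 − 9 − 5 = -14, attained at (0, 3).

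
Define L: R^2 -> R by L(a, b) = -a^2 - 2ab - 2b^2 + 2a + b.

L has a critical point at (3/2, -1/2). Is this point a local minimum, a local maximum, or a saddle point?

The Hessian of L is constant: H = [[-2, -2], [-2, -4]].
det(H) = (-2)·(-4) − (-2)² = 4.
det(H) > 0 and tr(H) = -6 < 0, so H is negative definite and the point is a local maximum.

local maximum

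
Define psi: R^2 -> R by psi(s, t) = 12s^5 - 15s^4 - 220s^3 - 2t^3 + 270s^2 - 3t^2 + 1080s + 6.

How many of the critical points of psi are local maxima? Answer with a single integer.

psi separates as a function of s plus a function of t, so ∇psi=0 decouples.
∂psi/∂s = 60(s - 3)(s - 2)(s + 1)(s + 3) = 0 at s ∈ {-3, -1, 2, 3}; ∂psi/∂t = -6t(t + 1) = 0 at t ∈ {-1, 0}.
The Hessian is diagonal: diag(psi_ss, psi_tt). Second derivatives: psi_ss(-3)=-3600, psi_ss(-1)=1440, psi_ss(2)=-900, psi_ss(3)=1440; psi_tt(-1)=6, psi_tt(0)=-6.
Local maxima occur where both diagonal entries negative: (-3, 0), (2, 0). Count: 2.

2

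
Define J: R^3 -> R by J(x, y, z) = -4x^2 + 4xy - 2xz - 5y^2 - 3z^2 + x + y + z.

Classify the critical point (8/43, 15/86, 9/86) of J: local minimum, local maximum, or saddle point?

local maximum

The Hessian is constant: H = [[-8, 4, -2], [4, -10, 0], [-2, 0, -6]].
Leading principal minors: Δ₁ = -8, Δ₂ = 64, Δ₃ = -344.
The minors alternate sign starting negative (−, +, −), so H is negative definite: a local maximum.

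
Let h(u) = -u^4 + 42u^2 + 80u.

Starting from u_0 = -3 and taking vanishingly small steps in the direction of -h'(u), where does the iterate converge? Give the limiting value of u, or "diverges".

-1

h'(u) = -4(u - 5)(u + 1)(u + 4), so h'(-3) = -64.
Gradient descent moves in the -h' direction, i.e. u is increasing.
The nearest critical point in that direction is u = -1, where h'' = 72 > 0 (a local minimum). The iterate converges there.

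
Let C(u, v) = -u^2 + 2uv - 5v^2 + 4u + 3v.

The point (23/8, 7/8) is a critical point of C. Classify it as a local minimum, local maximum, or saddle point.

The Hessian of C is constant: H = [[-2, 2], [2, -10]].
det(H) = (-2)·(-10) − 2² = 16.
det(H) > 0 and tr(H) = -12 < 0, so H is negative definite and the point is a local maximum.

local maximum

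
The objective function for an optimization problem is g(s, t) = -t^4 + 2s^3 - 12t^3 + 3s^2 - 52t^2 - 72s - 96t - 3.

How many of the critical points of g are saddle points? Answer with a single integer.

3

g separates as a function of s plus a function of t, so ∇g=0 decouples.
∂g/∂s = 6(s - 3)(s + 4) = 0 at s ∈ {-4, 3}; ∂g/∂t = -4(t + 2)(t + 3)(t + 4) = 0 at t ∈ {-4, -3, -2}.
The Hessian is diagonal: diag(g_ss, g_tt). Second derivatives: g_ss(-4)=-42, g_ss(3)=42; g_tt(-4)=-8, g_tt(-3)=4, g_tt(-2)=-8.
Saddle points occur where the two diagonal entries have opposite signs: (-4, -3), (3, -4), (3, -2). Count: 3.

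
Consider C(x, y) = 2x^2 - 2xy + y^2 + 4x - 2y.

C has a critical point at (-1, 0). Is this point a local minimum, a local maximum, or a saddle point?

The Hessian of C is constant: H = [[4, -2], [-2, 2]].
det(H) = 4·2 − (-2)² = 4.
det(H) > 0 and tr(H) = 6 > 0, so H is positive definite and the point is a local minimum.

local minimum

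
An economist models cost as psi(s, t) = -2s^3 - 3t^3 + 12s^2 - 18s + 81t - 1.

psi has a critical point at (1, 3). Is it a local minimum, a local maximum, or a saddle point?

saddle point

The mixed partial ∂²psi/∂s∂t is 0, so the Hessian at any point is diag(psi_ss, psi_tt) = diag(12(-s + 2), -18t).
At (1, 3): H = diag(12, -54).
The eigenvalues have opposite signs, so H is indefinite: a saddle point.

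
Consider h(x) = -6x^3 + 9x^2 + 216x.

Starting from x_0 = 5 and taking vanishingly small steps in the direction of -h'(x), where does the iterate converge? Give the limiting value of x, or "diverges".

h'(x) = -18(x - 4)(x + 3), so h'(5) = -144.
Gradient descent moves in the -h' direction, i.e. x is increasing.
There is no critical point above x=5, and h' keeps the same sign, so the iterate runs off to +∞.

diverges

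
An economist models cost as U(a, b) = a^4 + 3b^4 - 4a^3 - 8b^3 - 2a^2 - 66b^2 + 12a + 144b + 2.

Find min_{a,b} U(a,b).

U(a,b) separates as P(a) + Q(b) + 2, so its minimum is min P + min Q + 2.
P'(a) = 4(a - 3)(a - 1)(a + 1) vanishes at a ∈ {-1, 1, 3}; Q'(b) = 12(b - 4)(b - 1)(b + 3) vanishes at b ∈ {-3, 1, 4}.
Local minima of P (where P''>0): P(-1)=-9, P(3)=-9. Local minima of Q: Q(-3)=-567, Q(4)=-224.
So the global minimum of U is P(-1) + Q(-3) + 2 = -9 − 567 + 2 = -574, attained at (-1, -3).

-574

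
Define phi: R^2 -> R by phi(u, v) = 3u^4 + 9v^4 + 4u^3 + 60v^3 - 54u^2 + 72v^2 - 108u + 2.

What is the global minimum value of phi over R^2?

phi(u,v) separates as P(u) + Q(v) + 2, so its minimum is min P + min Q + 2.
P'(u) = 12(u - 3)(u + 1)(u + 3) vanishes at u ∈ {-3, -1, 3}; Q'(v) = 36v(v + 1)(v + 4) vanishes at v ∈ {-4, -1, 0}.
Local minima of P (where P''>0): P(-3)=-27, P(3)=-459. Local minima of Q: Q(-4)=-384, Q(0)=0.
So the global minimum of phi is P(3) + Q(-4) + 2 = -459 − 384 + 2 = -841, attained at (3, -4).

-841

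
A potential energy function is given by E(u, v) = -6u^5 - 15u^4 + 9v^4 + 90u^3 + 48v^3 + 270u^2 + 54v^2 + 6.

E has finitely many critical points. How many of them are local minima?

E separates as a function of u plus a function of v, so ∇E=0 decouples.
∂E/∂u = -30u(u - 3)(u + 2)(u + 3) = 0 at u ∈ {-3, -2, 0, 3}; ∂E/∂v = 36v(v + 1)(v + 3) = 0 at v ∈ {-3, -1, 0}.
The Hessian is diagonal: diag(E_uu, E_vv). Second derivatives: E_uu(-3)=540, E_uu(-2)=-300, E_uu(0)=540, E_uu(3)=-2700; E_vv(-3)=216, E_vv(-1)=-72, E_vv(0)=108.
Local minima occur where both diagonal entries positive: (-3, -3), (-3, 0), (0, -3), (0, 0). Count: 4.

4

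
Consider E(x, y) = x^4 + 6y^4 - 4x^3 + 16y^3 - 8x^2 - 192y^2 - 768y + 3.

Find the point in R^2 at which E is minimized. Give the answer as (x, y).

E(x,y) separates as P(x) + Q(y) + 3, so its minimum is min P + min Q + 3.
P'(x) = 4x(x - 4)(x + 1) vanishes at x ∈ {-1, 0, 4}; Q'(y) = 24(y - 4)(y + 2)(y + 4) vanishes at y ∈ {-4, -2, 4}.
Local minima of P (where P''>0): P(-1)=-3, P(4)=-128. Local minima of Q: Q(-4)=512, Q(4)=-3584.
So the global minimum of E is P(4) + Q(4) + 3 = -128 − 3584 + 3 = -3709, attained at (4, 4).

(4, 4)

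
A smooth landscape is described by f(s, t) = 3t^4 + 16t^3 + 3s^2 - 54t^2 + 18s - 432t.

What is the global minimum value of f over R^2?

f(s,t) separates as P(s) + Q(t), so its minimum is min P + min Q.
P'(s) = 6s + 18 vanishes at s ∈ {-3}; Q'(t) = 12(t - 3)(t + 3)(t + 4) vanishes at t ∈ {-4, -3, 3}.
Local minima of P (where P''>0): P(-3)=-27. Local minima of Q: Q(-4)=608, Q(3)=-1107.
So the global minimum of f is P(-3) + Q(3) = -27 − 1107 = -1134, attained at (-3, 3).

-1134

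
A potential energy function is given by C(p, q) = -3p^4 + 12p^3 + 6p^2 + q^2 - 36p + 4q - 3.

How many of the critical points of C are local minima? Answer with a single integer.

1

C separates as a function of p plus a function of q, so ∇C=0 decouples.
∂C/∂p = -12(p - 3)(p - 1)(p + 1) = 0 at p ∈ {-1, 1, 3}; ∂C/∂q = 2(q + 2) = 0 at q ∈ {-2}.
The Hessian is diagonal: diag(C_pp, C_qq). Second derivatives: C_pp(-1)=-96, C_pp(1)=48, C_pp(3)=-96; C_qq(-2)=2.
Local minima occur where both diagonal entries positive: (1, -2). Count: 1.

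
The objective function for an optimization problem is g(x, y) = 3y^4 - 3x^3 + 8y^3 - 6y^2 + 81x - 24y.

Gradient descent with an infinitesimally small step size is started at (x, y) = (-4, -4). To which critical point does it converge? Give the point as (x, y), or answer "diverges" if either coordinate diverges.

(-3, -2)

g is separable, so gradient descent decouples: x follows -∂g/∂x, y follows -∂g/∂y.
∂g/∂x = -9(x - 3)(x + 3); at x=-4 this is -63, so x increases.
∂g/∂y = 12(y - 1)(y + 1)(y + 2); at y=-4 this is -360, so y increases.
x converges to its nearest critical value -3 (a local min of the x-part); y converges to -2. The iterate converges to (-3, -2).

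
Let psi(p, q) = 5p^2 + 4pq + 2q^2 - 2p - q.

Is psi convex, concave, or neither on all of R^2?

convex

psi is quadratic, so its Hessian is the constant matrix H = [[10, 4], [4, 4]].
det(H) = 24, tr(H) = 14.
det(H) > 0 and tr(H) > 0, so H is positive definite everywhere: convex.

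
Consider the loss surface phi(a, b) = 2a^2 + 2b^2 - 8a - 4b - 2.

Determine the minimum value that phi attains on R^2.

phi(a,b) separates as P(a) + Q(b) − 2, so its minimum is min P + min Q − 2.
P'(a) = 4a - 8 vanishes at a ∈ {2}; Q'(b) = 4b - 4 vanishes at b ∈ {1}.
Local minima of P (where P''>0): P(2)=-8. Local minima of Q: Q(1)=-2.
So the global minimum of phi is P(2) + Q(1) − 2 = -8 − 2 − 2 = -12, attained at (2, 1).

-12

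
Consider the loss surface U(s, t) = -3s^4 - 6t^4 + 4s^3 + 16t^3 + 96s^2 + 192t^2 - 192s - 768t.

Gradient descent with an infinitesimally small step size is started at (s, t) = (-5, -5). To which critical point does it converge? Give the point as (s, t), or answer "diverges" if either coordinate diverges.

diverges

U is separable, so gradient descent decouples: s follows -∂U/∂s, t follows -∂U/∂t.
∂U/∂s = -12(s - 4)(s - 1)(s + 4); at s=-5 this is 648, so s decreases.
∂U/∂t = -24(t - 4)(t - 2)(t + 4); at t=-5 this is 1512, so t decreases.
The s-coordinate has no critical point in that direction and runs off to infinity.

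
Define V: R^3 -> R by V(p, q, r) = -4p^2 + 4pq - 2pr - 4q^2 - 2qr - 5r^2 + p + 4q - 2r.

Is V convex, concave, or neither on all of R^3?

V is quadratic, so its Hessian is the constant matrix H = [[-8, 4, -2], [4, -8, -2], [-2, -2, -10]].
Leading principal minors: -8, 48, -384.
Signs alternate −, +, − ⇒ H ≺ 0 ⇒ concave.

concave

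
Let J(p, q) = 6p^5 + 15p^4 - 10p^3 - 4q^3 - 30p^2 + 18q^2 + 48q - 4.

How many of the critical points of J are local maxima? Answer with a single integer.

J separates as a function of p plus a function of q, so ∇J=0 decouples.
∂J/∂p = 30p(p - 1)(p + 1)(p + 2) = 0 at p ∈ {-2, -1, 0, 1}; ∂J/∂q = -12(q - 4)(q + 1) = 0 at q ∈ {-1, 4}.
The Hessian is diagonal: diag(J_pp, J_qq). Second derivatives: J_pp(-2)=-180, J_pp(-1)=60, J_pp(0)=-60, J_pp(1)=180; J_qq(-1)=60, J_qq(4)=-60.
Local maxima occur where both diagonal entries negative: (-2, 4), (0, 4). Count: 2.

2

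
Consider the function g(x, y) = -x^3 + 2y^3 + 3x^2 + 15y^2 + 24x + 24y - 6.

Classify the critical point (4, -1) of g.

The mixed partial ∂²g/∂x∂y is 0, so the Hessian at any point is diag(g_xx, g_yy) = diag(6(-x + 1), 6(2y + 5)).
At (4, -1): H = diag(-18, 18).
The eigenvalues have opposite signs, so H is indefinite: a saddle point.

saddle point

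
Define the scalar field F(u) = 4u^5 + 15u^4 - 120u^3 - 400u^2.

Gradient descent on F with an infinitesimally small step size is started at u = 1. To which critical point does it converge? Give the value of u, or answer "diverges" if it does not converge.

F'(u) = 20u(u - 4)(u + 2)(u + 5), so F'(1) = -1080.
Gradient descent moves in the -F' direction, i.e. u is increasing.
The nearest critical point in that direction is u = 4, where F'' = 4320 > 0 (a local minimum). The iterate converges there.

4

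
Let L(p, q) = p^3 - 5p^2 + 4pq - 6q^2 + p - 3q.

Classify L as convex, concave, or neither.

neither

The term p^3 is cubic, so the Hessian is not constant.
∂²L/∂p² = 6p - 10, which takes both signs as p varies (negative for sufficiently negative p). A diagonal entry of the Hessian changing sign means the Hessian is neither positive- nor negative-semidefinite on all of R^2.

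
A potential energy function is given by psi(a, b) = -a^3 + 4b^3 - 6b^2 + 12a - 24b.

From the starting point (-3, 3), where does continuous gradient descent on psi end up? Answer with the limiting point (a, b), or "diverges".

psi is separable, so gradient descent decouples: a follows -∂psi/∂a, b follows -∂psi/∂b.
∂psi/∂a = -3(a - 2)(a + 2); at a=-3 this is -15, so a increases.
∂psi/∂b = 12(b - 2)(b + 1); at b=3 this is 48, so b decreases.
a converges to its nearest critical value -2 (a local min of the a-part); b converges to 2. The iterate converges to (-2, 2).

(-2, 2)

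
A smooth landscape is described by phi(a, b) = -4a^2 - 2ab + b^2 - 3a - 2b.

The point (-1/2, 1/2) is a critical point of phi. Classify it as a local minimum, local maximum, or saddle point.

saddle point

The Hessian of phi is constant: H = [[-8, -2], [-2, 2]].
det(H) = (-8)·2 − (-2)² = -20.
Since det(H) < 0, H is indefinite and the critical point is a saddle point.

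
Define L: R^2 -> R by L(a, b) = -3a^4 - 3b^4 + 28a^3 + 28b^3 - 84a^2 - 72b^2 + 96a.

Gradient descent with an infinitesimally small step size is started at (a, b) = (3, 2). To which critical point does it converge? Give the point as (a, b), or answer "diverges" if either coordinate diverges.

L is separable, so gradient descent decouples: a follows -∂L/∂a, b follows -∂L/∂b.
∂L/∂a = -12(a - 4)(a - 2)(a - 1); at a=3 this is 24, so a decreases.
∂L/∂b = -12b(b - 4)(b - 3); at b=2 this is -48, so b increases.
a converges to its nearest critical value 2 (a local min of the a-part); b converges to 3. The iterate converges to (2, 3).

(2, 3)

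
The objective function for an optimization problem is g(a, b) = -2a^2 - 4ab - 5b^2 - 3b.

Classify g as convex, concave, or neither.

concave

g is quadratic, so its Hessian is the constant matrix H = [[-4, -4], [-4, -10]].
det(H) = 24, tr(H) = -14.
det(H) > 0 and tr(H) < 0, so H is negative definite everywhere: concave.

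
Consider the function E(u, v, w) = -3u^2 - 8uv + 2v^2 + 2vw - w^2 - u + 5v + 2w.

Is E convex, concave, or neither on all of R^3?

neither

E is quadratic, so its Hessian is the constant matrix H = [[-6, -8, 0], [-8, 4, 2], [0, 2, -2]].
Leading principal minors: -6, -88, 200.
Neither pattern holds ⇒ H is indefinite ⇒ neither convex nor concave.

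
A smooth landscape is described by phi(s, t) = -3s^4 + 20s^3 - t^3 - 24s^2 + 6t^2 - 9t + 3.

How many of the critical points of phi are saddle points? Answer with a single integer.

3

phi separates as a function of s plus a function of t, so ∇phi=0 decouples.
∂phi/∂s = -12s(s - 4)(s - 1) = 0 at s ∈ {0, 1, 4}; ∂phi/∂t = -3(t - 3)(t - 1) = 0 at t ∈ {1, 3}.
The Hessian is diagonal: diag(phi_ss, phi_tt). Second derivatives: phi_ss(0)=-48, phi_ss(1)=36, phi_ss(4)=-144; phi_tt(1)=6, phi_tt(3)=-6.
Saddle points occur where the two diagonal entries have opposite signs: (0, 1), (1, 3), (4, 1). Count: 3.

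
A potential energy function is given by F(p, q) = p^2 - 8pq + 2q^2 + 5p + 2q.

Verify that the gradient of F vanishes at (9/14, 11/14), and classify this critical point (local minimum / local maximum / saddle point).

∇F = (2p - 8q + 5, -8p + 4q + 2); substituting (9/14, 11/14) gives ∇F = (0, 0), so (9/14, 11/14) is indeed a critical point.
The Hessian of F is constant: H = [[2, -8], [-8, 4]].
det(H) = 2·4 − (-8)² = -56.
Since det(H) < 0, H is indefinite and the critical point is a saddle point.

saddle point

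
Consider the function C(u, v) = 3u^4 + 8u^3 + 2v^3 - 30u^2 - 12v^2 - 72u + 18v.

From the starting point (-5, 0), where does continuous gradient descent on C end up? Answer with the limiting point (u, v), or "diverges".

diverges

C is separable, so gradient descent decouples: u follows -∂C/∂u, v follows -∂C/∂v.
∂C/∂u = 12(u - 2)(u + 1)(u + 3); at u=-5 this is -672, so u increases.
∂C/∂v = 6(v - 3)(v - 1); at v=0 this is 18, so v decreases.
The v-coordinate has no critical point in that direction and runs off to infinity.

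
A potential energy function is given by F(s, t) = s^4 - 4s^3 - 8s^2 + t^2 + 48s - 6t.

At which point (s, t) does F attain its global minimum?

F(s,t) separates as P(s) + Q(t), so its minimum is min P + min Q.
P'(s) = 4(s - 3)(s - 2)(s + 2) vanishes at s ∈ {-2, 2, 3}; Q'(t) = 2(t - 3) vanishes at t ∈ {3}.
Local minima of P (where P''>0): P(-2)=-80, P(3)=45. Local minima of Q: Q(3)=-9.
So the global minimum of F is P(-2) + Q(3) = -80 − 9 = -89, attained at (-2, 3).

(-2, 3)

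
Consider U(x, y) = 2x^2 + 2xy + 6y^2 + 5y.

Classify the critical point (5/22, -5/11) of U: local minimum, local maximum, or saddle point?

The Hessian of U is constant: H = [[4, 2], [2, 12]].
det(H) = 4·12 − 2² = 44.
det(H) > 0 and tr(H) = 16 > 0, so H is positive definite and the point is a local minimum.

local minimum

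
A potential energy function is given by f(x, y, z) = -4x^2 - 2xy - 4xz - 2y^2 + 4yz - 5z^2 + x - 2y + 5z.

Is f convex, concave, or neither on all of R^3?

f is quadratic, so its Hessian is the constant matrix H = [[-8, -2, -4], [-2, -4, 4], [-4, 4, -10]].
Leading principal minors: -8, 28, -24.
Signs alternate −, +, − ⇒ H ≺ 0 ⇒ concave.

concave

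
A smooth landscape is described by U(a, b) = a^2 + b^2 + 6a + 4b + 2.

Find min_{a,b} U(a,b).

U(a,b) separates as P(a) + Q(b) + 2, so its minimum is min P + min Q + 2.
P'(a) = 2a + 6 vanishes at a ∈ {-3}; Q'(b) = 2b + 4 vanishes at b ∈ {-2}.
Local minima of P (where P''>0): P(-3)=-9. Local minima of Q: Q(-2)=-4.
So the global minimum of U is P(-3) + Q(-2) + 2 = -9 − 4 + 2 = -11, attained at (-3, -2).

-11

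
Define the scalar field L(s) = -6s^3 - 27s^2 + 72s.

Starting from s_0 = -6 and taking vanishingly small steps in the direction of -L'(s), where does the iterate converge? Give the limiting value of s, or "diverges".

-4

L'(s) = -18(s - 1)(s + 4), so L'(-6) = -252.
Gradient descent moves in the -L' direction, i.e. s is increasing.
The nearest critical point in that direction is s = -4, where L'' = 90 > 0 (a local minimum). The iterate converges there.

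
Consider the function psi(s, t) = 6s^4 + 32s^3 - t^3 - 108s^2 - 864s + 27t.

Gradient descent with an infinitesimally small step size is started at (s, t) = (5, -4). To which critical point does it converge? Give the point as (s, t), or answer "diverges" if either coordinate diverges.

psi is separable, so gradient descent decouples: s follows -∂psi/∂s, t follows -∂psi/∂t.
∂psi/∂s = 24(s - 3)(s + 3)(s + 4); at s=5 this is 3456, so s decreases.
∂psi/∂t = -3(t - 3)(t + 3); at t=-4 this is -21, so t increases.
s converges to its nearest critical value 3 (a local min of the s-part); t converges to -3. The iterate converges to (3, -3).

(3, -3)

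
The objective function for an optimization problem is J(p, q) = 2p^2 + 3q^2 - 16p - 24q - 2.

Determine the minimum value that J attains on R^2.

-82

J(p,q) separates as A(p) + B(q) − 2, so its minimum is min A + min B − 2.
A'(p) = 4p - 16 vanishes at p ∈ {4}; B'(q) = 6q - 24 vanishes at q ∈ {4}.
Local minima of A (where A''>0): A(4)=-32. Local minima of B: B(4)=-48.
So the global minimum of J is A(4) + B(4) − 2 = -32 − 48 − 2 = -82, attained at (4, 4).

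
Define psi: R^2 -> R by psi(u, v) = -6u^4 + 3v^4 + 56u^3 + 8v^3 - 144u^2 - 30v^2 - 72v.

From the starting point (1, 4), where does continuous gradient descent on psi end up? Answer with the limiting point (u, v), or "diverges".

psi is separable, so gradient descent decouples: u follows -∂psi/∂u, v follows -∂psi/∂v.
∂psi/∂u = -24u(u - 4)(u - 3); at u=1 this is -144, so u increases.
∂psi/∂v = 12(v - 2)(v + 1)(v + 3); at v=4 this is 840, so v decreases.
u converges to its nearest critical value 3 (a local min of the u-part); v converges to 2. The iterate converges to (3, 2).

(3, 2)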